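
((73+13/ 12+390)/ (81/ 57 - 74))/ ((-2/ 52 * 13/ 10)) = 529055/ 4137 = 127.88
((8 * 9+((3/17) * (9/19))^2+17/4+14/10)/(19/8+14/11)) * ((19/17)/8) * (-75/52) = -8912063435/2077530832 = -4.29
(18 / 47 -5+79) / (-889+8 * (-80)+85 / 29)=-12673 / 260004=-0.05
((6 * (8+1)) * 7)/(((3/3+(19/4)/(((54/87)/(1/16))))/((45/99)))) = 2177280/18733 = 116.23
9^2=81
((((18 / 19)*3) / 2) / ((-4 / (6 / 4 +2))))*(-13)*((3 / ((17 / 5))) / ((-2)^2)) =36855 / 10336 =3.57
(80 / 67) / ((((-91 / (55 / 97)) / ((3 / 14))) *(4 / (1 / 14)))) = -825 / 28979041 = -0.00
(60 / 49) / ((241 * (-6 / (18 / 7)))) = -180 / 82663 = -0.00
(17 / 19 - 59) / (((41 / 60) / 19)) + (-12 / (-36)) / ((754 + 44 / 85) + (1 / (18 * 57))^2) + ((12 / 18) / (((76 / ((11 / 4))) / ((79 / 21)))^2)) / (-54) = -14762982047425874334212909 / 9137716542196844684544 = -1615.61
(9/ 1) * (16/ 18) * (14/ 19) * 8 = 896/ 19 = 47.16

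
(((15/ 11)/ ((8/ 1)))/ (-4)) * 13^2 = -2535/ 352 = -7.20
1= 1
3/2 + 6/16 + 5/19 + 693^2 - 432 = 72932509/152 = 479819.14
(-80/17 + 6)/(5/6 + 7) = 132/799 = 0.17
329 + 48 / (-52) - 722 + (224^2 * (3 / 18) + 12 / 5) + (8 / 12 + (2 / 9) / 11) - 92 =50706709 / 6435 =7879.83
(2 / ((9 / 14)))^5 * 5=1457.30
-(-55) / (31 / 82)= 4510 / 31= 145.48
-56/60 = -14/15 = -0.93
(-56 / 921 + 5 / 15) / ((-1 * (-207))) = 251 / 190647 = 0.00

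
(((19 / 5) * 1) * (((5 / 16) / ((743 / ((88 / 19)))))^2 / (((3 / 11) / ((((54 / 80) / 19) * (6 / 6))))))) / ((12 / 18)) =35937 / 12754540096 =0.00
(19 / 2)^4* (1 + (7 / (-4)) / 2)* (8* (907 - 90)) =106472257 / 16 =6654516.06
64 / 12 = 16 / 3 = 5.33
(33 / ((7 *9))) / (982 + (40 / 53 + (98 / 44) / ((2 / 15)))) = 0.00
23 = 23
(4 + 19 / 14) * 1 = 75 / 14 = 5.36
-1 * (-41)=41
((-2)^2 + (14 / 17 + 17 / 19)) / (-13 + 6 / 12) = -3694 / 8075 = -0.46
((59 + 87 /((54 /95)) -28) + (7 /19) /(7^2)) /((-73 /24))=-1762588 /29127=-60.51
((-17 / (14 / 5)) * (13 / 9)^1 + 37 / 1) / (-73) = -3557 / 9198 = -0.39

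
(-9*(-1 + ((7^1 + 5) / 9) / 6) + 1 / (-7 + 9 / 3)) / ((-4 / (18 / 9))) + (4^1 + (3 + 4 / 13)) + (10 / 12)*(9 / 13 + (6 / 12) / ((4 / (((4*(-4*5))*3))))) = -2131 / 104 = -20.49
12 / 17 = 0.71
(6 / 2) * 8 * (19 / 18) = 76 / 3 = 25.33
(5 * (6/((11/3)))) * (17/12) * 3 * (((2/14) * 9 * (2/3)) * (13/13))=2295/77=29.81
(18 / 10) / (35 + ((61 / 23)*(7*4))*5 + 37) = 207 / 50980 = 0.00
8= 8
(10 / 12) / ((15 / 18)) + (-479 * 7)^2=11242610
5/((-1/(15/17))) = -75/17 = -4.41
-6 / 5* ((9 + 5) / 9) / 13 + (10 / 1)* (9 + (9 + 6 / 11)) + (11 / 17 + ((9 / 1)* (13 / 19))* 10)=171502271 / 692835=247.54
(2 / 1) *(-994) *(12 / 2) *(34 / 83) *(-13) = 5272176 / 83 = 63520.19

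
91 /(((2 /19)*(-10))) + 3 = -1669 /20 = -83.45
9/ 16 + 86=1385/ 16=86.56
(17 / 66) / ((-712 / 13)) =-221 / 46992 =-0.00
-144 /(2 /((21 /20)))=-378 /5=-75.60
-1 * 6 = -6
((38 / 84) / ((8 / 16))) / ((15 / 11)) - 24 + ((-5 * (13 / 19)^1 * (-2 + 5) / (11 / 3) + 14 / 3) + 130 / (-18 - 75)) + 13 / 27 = -137057177 / 6122655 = -22.39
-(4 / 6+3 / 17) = -43 / 51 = -0.84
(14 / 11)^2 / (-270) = -98 / 16335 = -0.01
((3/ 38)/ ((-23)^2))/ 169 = 3/ 3397238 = 0.00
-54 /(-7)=54 /7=7.71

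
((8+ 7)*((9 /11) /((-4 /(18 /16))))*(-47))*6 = 171315 /176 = 973.38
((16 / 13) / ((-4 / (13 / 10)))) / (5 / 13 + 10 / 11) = -0.31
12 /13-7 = -79 /13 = -6.08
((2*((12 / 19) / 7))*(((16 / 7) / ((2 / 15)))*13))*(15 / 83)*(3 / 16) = 105300 / 77273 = 1.36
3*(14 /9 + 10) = 104 /3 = 34.67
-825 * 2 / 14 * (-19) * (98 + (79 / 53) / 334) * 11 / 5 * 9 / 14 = 310379.13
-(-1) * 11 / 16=11 / 16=0.69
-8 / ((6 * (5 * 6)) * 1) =-0.04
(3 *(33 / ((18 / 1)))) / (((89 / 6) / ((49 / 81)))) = 539 / 2403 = 0.22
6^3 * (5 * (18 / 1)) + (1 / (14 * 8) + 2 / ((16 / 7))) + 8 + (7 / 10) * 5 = 2178667 / 112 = 19452.38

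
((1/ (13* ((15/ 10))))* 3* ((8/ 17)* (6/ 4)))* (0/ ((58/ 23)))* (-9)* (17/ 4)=0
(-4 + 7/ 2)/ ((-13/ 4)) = 2/ 13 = 0.15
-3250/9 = -361.11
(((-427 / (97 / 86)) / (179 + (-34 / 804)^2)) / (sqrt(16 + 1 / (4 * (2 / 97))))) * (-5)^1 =3956281392 * sqrt(2) / 2805958285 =1.99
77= 77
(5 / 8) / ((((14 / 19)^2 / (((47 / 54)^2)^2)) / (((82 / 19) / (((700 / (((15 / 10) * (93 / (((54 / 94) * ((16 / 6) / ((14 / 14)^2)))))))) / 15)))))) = 5538452574043 / 995515121664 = 5.56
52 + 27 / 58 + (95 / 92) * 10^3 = 1447489 / 1334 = 1085.07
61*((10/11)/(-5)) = -122/11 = -11.09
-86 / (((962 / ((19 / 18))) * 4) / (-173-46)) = 59641 / 11544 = 5.17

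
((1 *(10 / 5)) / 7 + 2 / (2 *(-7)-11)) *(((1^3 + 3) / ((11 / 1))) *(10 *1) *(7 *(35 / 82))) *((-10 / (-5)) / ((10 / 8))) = 8064 / 2255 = 3.58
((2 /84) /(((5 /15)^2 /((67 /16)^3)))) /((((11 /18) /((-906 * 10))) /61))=-1121982837165 /78848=-14229693.04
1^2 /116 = 1 /116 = 0.01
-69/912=-23/304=-0.08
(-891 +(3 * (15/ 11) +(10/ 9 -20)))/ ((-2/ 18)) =89674/ 11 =8152.18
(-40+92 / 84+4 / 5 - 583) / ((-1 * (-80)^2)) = 1019 / 10500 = 0.10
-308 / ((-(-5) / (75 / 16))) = -1155 / 4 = -288.75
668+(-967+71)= -228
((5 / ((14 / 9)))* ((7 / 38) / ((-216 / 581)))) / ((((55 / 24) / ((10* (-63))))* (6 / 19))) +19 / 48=732269 / 528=1386.87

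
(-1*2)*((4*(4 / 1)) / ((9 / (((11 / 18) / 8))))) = -22 / 81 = -0.27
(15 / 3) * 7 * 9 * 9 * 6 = 17010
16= 16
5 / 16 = 0.31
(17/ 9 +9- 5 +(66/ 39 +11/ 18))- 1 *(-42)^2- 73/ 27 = -1234475/ 702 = -1758.51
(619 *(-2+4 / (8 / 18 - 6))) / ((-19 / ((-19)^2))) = 799748 / 25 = 31989.92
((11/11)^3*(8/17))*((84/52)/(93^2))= 56/637143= 0.00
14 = 14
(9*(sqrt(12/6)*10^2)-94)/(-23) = 94/23-900*sqrt(2)/23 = -51.25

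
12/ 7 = 1.71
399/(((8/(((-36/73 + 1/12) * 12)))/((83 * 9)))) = -107001027/584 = -183220.94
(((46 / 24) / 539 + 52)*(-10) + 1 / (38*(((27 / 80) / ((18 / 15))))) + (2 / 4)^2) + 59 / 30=-954364511 / 1843380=-517.73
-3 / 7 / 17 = -3 / 119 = -0.03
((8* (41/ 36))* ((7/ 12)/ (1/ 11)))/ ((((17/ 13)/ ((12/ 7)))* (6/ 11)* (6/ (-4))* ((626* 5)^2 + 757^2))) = -128986/ 14279419773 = -0.00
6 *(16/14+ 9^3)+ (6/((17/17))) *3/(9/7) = 4394.86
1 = 1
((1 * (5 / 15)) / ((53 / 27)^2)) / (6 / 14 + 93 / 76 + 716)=129276 / 1072450919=0.00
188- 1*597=-409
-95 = -95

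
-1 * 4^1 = -4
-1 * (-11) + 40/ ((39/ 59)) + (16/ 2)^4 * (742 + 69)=129555173/ 39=3321927.51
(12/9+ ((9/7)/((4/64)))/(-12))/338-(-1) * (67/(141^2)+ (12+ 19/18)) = 204739517/15679482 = 13.06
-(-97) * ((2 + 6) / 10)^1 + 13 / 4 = 1617 / 20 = 80.85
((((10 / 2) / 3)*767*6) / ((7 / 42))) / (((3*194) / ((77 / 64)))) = 295295 / 3104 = 95.13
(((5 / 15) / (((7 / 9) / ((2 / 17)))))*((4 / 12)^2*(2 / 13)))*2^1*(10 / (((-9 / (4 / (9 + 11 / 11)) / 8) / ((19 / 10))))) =-2432 / 208845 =-0.01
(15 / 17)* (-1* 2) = -30 / 17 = -1.76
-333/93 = -111/31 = -3.58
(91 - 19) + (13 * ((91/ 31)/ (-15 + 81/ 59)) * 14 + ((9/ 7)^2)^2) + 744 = 779.53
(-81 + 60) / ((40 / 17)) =-357 / 40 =-8.92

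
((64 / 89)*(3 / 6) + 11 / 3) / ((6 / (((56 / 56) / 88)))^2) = 1075 / 74435328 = 0.00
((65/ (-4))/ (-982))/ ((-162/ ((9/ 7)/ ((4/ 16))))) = -65/ 123732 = -0.00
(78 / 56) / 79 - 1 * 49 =-108349 / 2212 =-48.98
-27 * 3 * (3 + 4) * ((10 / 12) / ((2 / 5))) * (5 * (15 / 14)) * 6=-151875 / 4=-37968.75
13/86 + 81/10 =8.25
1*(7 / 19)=7 / 19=0.37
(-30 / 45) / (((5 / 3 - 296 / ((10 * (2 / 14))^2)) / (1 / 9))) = 50 / 96777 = 0.00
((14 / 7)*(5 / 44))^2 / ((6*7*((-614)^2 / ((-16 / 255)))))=-5 / 24427644318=-0.00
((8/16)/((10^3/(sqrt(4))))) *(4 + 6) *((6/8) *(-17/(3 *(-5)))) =17/2000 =0.01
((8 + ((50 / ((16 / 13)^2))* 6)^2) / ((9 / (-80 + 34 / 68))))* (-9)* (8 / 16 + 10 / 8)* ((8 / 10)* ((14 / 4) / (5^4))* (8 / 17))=1251923269863 / 108800000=11506.65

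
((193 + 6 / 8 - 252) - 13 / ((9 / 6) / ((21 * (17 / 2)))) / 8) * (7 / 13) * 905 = -12752355 / 104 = -122618.80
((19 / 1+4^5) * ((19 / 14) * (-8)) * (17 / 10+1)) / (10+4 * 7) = -4023 / 5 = -804.60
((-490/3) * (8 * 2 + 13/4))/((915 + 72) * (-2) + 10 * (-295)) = 18865/29544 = 0.64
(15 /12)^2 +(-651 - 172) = -13143 /16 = -821.44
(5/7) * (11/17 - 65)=-5470/119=-45.97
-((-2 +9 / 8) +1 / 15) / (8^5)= 97 / 3932160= 0.00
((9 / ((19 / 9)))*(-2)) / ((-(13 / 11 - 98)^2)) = 2178 / 2394475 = 0.00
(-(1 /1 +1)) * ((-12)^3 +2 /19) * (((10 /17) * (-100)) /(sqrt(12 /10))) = -32830000 * sqrt(30) /969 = -185569.99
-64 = -64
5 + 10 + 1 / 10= 151 / 10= 15.10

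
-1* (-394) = 394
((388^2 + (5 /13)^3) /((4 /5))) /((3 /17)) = 9371116635 /8788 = 1066353.74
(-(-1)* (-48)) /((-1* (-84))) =-4 /7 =-0.57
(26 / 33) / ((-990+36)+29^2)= -26 / 3729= -0.01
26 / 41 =0.63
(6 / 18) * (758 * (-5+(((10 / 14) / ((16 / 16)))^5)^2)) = -1063178849960 / 847425747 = -1254.60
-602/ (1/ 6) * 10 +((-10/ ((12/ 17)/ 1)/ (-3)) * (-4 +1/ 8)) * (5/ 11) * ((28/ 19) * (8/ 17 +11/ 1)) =-90941585/ 2508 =-36260.60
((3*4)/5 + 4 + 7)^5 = 1350125107/3125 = 432040.03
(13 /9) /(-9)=-13 /81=-0.16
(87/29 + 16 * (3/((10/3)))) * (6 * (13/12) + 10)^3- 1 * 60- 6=3123879/40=78096.98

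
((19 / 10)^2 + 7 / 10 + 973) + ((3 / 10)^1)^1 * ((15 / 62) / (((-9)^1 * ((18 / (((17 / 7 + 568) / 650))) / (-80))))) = 827124073 / 846300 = 977.34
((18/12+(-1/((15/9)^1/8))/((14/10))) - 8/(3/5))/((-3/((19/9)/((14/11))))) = 133969/15876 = 8.44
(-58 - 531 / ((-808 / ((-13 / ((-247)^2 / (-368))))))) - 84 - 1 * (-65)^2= -2069903005 / 473993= -4366.95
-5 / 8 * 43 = -215 / 8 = -26.88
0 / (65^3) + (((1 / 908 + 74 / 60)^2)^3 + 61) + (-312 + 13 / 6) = -1565853756864556130591238791 / 6383555601073925184000000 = -245.29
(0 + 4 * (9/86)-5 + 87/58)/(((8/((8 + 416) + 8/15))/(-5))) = 817.60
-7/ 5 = -1.40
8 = 8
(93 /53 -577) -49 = -33085 /53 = -624.25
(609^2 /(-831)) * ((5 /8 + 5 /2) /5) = -618135 /2216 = -278.94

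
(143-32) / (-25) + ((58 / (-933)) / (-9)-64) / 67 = -5.40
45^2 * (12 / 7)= 24300 / 7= 3471.43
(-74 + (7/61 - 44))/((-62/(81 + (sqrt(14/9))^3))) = 5593 * sqrt(14)/5673 + 582471/3782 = 157.70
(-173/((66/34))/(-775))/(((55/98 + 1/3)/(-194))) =-55914292/2242075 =-24.94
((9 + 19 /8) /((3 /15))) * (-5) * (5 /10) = -2275 /16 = -142.19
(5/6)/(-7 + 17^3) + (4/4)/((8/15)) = 110395/58872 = 1.88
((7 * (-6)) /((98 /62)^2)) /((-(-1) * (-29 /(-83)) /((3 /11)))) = -1435734 /109417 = -13.12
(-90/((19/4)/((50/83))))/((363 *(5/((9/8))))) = -1350/190817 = -0.01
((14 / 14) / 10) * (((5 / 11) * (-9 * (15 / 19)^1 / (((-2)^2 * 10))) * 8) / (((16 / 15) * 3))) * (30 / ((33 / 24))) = -2025 / 4598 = -0.44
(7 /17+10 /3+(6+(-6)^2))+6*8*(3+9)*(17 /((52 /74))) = 9269081 /663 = 13980.51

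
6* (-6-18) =-144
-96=-96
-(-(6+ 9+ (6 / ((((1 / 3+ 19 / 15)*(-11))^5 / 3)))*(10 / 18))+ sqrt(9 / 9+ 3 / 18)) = 39579878135 / 2638659584 - sqrt(42) / 6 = 13.92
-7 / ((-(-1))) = -7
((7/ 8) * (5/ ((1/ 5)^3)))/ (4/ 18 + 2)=7875/ 32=246.09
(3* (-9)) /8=-27 /8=-3.38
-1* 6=-6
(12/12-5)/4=-1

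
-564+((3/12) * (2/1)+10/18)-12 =-10349/18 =-574.94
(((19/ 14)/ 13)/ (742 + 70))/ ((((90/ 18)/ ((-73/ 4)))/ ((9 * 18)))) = -112347/ 1477840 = -0.08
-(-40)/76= 10/19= 0.53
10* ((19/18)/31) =95/279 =0.34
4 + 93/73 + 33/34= 15499/2482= 6.24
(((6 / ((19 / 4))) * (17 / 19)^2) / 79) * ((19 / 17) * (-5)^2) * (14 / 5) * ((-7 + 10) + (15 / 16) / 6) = 180285 / 57038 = 3.16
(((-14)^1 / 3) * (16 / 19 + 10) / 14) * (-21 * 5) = 7210 / 19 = 379.47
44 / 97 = 0.45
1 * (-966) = -966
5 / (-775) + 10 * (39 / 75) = 161 / 31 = 5.19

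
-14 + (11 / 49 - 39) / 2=-1636 / 49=-33.39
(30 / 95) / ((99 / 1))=2 / 627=0.00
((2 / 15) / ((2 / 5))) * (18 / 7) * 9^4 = 39366 / 7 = 5623.71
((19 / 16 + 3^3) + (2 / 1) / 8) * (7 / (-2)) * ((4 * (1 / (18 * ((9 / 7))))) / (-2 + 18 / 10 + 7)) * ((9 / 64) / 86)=-111475 / 26947584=-0.00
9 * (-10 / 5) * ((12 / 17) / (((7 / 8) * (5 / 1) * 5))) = -1728 / 2975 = -0.58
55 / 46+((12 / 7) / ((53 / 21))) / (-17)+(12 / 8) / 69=24400 / 20723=1.18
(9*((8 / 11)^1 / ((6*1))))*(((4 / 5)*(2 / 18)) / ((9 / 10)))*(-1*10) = -320 / 297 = -1.08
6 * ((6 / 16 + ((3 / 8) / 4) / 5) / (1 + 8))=0.26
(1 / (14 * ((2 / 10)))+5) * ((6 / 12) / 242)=75 / 6776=0.01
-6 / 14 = -3 / 7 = -0.43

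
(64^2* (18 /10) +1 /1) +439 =39064 /5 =7812.80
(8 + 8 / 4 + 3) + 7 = 20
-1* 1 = -1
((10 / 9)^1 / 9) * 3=10 / 27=0.37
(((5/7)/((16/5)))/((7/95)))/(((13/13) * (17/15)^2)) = 534375/226576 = 2.36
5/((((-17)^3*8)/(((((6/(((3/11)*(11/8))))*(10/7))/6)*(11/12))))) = -275/619038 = -0.00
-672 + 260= -412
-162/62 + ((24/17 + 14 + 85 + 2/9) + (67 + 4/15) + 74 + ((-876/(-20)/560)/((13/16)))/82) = 211724431507/884806650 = 239.29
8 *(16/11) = 128/11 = 11.64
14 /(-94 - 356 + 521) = 0.20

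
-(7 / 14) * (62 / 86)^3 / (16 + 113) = -29791 / 20512806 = -0.00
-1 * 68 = -68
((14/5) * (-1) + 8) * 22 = 572/5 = 114.40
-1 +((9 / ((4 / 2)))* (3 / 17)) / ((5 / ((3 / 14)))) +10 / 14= -599 / 2380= -0.25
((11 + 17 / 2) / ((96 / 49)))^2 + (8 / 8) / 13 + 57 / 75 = 132989037 / 1331200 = 99.90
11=11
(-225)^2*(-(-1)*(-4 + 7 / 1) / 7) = 151875 / 7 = 21696.43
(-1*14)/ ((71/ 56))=-784/ 71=-11.04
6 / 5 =1.20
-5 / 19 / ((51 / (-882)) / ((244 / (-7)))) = -51240 / 323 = -158.64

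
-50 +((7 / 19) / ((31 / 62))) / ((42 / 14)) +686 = 36266 / 57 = 636.25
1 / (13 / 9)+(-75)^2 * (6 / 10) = 43884 / 13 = 3375.69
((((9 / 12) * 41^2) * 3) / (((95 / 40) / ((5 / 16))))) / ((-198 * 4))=-8405 / 13376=-0.63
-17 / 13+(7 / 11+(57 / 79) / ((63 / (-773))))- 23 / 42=-1592947 / 158158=-10.07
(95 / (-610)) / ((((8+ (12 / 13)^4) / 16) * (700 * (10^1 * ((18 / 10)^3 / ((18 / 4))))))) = -542659 / 17239820976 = -0.00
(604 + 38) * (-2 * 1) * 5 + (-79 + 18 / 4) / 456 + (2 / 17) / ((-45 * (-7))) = -6420.16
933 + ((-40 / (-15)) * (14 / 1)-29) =2824 / 3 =941.33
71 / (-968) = -71 / 968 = -0.07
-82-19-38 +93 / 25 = -3382 / 25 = -135.28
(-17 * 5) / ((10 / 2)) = -17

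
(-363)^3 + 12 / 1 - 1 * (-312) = -47831823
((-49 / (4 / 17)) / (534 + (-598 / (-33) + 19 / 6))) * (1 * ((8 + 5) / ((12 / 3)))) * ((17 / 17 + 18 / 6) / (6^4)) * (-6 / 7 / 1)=17017 / 5277456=0.00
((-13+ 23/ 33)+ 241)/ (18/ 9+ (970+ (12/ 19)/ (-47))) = 6739471/ 28643472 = 0.24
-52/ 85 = -0.61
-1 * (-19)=19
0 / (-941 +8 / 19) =0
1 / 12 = 0.08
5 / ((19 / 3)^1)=15 / 19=0.79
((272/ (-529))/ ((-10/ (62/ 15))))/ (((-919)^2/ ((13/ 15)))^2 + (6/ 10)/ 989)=15318836/ 68449450072730332635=0.00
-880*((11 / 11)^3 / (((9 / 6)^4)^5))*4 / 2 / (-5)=369098752 / 3486784401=0.11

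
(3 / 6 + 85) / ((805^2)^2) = 171 / 839872801250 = 0.00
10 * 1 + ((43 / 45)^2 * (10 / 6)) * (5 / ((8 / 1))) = 21289 / 1944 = 10.95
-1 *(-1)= 1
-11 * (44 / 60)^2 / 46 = -1331 / 10350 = -0.13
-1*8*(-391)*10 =31280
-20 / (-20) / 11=0.09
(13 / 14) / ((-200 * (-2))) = 13 / 5600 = 0.00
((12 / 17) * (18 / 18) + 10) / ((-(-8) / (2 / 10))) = 91 / 340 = 0.27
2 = 2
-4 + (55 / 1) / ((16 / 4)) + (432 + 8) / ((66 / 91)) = 7397 / 12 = 616.42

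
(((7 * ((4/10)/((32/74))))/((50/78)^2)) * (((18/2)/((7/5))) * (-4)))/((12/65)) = -2194803/1000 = -2194.80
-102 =-102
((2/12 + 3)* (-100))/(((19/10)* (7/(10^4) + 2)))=-5000000/60021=-83.30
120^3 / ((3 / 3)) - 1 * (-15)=1728015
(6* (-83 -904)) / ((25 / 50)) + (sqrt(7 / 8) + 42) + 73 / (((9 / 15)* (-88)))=-3116093 / 264 + sqrt(14) / 4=-11802.45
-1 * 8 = -8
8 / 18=4 / 9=0.44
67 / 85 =0.79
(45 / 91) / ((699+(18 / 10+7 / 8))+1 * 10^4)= 200 / 4328233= 0.00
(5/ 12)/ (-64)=-5/ 768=-0.01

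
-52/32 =-13/8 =-1.62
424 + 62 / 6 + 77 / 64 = 83623 / 192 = 435.54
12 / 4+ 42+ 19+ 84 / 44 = 725 / 11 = 65.91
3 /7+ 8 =59 /7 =8.43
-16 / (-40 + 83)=-16 / 43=-0.37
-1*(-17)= 17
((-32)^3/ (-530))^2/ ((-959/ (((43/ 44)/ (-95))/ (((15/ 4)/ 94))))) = 1085016113152/ 1055645023125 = 1.03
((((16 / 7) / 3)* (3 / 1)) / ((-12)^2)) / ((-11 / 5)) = -5 / 693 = -0.01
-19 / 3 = -6.33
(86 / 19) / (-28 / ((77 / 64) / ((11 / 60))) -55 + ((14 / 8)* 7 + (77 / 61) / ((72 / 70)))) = -118035 / 1194074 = -0.10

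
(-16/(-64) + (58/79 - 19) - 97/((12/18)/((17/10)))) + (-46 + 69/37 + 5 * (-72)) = -19569513/29230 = -669.50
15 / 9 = 5 / 3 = 1.67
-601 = -601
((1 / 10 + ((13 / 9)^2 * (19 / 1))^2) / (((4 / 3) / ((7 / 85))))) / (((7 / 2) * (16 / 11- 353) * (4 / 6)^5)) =-1134229481 / 1893283200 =-0.60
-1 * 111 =-111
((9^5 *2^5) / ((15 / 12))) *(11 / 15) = 27713664 / 25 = 1108546.56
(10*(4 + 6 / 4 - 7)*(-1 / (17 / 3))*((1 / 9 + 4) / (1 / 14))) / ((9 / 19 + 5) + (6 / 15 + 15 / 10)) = 492100 / 23817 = 20.66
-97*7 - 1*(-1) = -678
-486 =-486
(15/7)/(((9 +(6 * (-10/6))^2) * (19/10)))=150/14497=0.01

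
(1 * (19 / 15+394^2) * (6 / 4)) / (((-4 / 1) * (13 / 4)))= -17911.99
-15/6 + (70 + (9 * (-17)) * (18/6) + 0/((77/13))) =-391.50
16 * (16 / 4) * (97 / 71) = 6208 / 71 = 87.44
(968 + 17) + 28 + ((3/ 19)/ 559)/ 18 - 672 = 21730567/ 63726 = 341.00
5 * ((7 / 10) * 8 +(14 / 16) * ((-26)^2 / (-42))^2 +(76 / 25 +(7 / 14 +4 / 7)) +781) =1602383 / 315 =5086.93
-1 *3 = -3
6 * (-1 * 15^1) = -90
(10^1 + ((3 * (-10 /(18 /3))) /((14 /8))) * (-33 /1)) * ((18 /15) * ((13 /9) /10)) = 18.08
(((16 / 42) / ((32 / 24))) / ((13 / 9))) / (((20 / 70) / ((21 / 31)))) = 189 / 403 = 0.47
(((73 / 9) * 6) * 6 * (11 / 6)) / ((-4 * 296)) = -803 / 1776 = -0.45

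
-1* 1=-1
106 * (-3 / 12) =-53 / 2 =-26.50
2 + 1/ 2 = 5/ 2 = 2.50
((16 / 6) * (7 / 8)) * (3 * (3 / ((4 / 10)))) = 105 / 2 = 52.50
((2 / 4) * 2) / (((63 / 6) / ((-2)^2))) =8 / 21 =0.38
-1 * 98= -98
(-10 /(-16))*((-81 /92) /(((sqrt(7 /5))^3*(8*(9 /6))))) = -675*sqrt(35) /144256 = -0.03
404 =404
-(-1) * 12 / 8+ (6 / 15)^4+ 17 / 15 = 9971 / 3750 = 2.66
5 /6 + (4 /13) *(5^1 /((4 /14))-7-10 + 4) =173 /78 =2.22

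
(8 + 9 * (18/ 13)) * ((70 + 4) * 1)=19684/ 13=1514.15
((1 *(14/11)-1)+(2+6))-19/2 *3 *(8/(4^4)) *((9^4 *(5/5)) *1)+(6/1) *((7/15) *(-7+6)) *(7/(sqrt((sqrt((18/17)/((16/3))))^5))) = -4107923/704-13328 *2^(3/4) *51^(1/4)/405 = -5983.02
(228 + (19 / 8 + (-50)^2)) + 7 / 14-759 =1971.88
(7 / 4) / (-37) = -7 / 148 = -0.05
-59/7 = -8.43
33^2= 1089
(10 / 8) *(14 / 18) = 35 / 36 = 0.97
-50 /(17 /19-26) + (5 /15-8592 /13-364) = -6341131 /6201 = -1022.60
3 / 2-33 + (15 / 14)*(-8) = -561 / 14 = -40.07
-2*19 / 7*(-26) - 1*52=624 / 7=89.14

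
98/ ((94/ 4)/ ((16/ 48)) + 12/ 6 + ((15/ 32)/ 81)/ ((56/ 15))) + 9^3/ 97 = 1005736113/ 113422585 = 8.87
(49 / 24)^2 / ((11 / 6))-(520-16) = -529823 / 1056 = -501.73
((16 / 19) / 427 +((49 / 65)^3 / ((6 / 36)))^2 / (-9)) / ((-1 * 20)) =111992687499213 / 3059367298203125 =0.04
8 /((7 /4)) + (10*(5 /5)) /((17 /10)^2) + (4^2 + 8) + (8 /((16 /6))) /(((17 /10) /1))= 68370 /2023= 33.80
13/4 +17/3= 107/12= 8.92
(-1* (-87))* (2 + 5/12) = 841/4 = 210.25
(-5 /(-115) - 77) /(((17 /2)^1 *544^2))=-885 /28927744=-0.00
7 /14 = 1 /2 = 0.50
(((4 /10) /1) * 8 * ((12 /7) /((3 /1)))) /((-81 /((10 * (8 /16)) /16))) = -4 /567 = -0.01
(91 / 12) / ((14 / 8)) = 13 / 3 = 4.33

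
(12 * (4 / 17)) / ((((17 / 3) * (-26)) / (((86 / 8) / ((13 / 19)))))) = -14706 / 48841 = -0.30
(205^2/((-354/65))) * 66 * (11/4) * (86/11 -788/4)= 264956050.32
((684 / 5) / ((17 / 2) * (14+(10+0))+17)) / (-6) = -114 / 1105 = -0.10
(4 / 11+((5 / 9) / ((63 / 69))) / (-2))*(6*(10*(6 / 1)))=4940 / 231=21.39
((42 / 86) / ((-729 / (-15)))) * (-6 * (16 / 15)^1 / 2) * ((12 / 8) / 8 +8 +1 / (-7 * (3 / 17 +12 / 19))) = -234169 / 909063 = -0.26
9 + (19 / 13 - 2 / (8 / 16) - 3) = 45 / 13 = 3.46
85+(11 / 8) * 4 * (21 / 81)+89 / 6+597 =18853 / 27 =698.26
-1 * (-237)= 237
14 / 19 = 0.74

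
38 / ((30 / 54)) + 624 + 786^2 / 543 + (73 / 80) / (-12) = 317992931 / 173760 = 1830.07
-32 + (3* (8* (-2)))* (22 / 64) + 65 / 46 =-1083 / 23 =-47.09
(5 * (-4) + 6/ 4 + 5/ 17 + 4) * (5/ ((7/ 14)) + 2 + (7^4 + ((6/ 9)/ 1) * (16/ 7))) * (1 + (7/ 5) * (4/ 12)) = -2565673/ 51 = -50307.31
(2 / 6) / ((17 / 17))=1 / 3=0.33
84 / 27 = 28 / 9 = 3.11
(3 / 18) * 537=179 / 2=89.50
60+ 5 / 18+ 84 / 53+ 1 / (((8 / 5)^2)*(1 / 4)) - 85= -164659 / 7632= -21.57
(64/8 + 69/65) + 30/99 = 20087/2145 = 9.36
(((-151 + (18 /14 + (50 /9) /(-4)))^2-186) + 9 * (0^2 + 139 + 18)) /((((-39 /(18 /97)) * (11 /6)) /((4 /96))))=-34723943 /13346424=-2.60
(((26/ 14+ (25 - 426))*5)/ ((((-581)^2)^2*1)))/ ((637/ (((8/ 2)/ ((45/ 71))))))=-793496/ 4572824262002451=-0.00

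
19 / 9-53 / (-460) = 9217 / 4140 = 2.23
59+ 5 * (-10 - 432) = -2151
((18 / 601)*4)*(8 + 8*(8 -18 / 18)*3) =12672 / 601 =21.08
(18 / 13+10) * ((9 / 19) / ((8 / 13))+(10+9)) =225.07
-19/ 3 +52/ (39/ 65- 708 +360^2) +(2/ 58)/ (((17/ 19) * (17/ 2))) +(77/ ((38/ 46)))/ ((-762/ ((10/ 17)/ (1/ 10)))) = -91857308897495/ 13033202744439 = -7.05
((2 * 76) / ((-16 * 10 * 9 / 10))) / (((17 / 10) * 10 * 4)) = -19 / 1224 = -0.02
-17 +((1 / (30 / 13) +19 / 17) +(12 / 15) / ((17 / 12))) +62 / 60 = -3532 / 255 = -13.85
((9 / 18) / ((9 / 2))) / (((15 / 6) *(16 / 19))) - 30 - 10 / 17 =-186877 / 6120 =-30.54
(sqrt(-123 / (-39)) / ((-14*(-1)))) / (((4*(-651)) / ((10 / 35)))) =-sqrt(533) / 1658748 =-0.00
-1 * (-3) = 3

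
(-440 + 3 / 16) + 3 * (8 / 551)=-3877003 / 8816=-439.77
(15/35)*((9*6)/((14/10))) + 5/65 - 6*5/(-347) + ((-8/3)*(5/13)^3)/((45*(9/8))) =151510969741/9077408613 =16.69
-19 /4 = -4.75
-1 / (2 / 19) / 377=-19 / 754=-0.03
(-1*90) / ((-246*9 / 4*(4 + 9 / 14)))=56 / 1599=0.04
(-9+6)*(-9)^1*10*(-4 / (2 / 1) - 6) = -2160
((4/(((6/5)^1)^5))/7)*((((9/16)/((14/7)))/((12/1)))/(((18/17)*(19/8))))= 53125/24820992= 0.00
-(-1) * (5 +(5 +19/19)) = 11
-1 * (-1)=1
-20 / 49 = -0.41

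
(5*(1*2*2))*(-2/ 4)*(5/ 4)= -25/ 2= -12.50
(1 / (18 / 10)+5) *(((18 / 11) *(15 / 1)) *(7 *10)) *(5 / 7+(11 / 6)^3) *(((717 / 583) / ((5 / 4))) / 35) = 248488300 / 134673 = 1845.12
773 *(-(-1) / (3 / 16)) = 12368 / 3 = 4122.67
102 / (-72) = -17 / 12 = -1.42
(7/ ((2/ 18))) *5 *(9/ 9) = 315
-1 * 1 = -1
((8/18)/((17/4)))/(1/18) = 32/17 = 1.88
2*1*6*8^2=768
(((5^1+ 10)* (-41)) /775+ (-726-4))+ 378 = -54683 /155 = -352.79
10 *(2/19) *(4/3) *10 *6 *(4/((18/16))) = 51200/171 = 299.42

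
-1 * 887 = -887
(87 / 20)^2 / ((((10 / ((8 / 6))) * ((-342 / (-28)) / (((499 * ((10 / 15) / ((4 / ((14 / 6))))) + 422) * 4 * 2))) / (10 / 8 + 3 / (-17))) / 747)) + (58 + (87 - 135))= 395542078637 / 484500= 816392.32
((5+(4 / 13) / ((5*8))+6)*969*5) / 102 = 522.87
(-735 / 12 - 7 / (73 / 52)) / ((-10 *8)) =19341 / 23360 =0.83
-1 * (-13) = 13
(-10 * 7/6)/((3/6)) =-70/3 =-23.33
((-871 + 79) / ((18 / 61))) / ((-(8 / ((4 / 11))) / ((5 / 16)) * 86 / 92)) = 7015 / 172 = 40.78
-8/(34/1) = -4/17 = -0.24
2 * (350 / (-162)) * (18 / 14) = -50 / 9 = -5.56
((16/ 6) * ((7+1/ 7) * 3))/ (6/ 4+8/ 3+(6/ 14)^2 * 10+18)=16800/ 7057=2.38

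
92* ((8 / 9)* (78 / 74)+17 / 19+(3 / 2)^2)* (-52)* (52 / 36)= -535364284 / 18981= -28205.27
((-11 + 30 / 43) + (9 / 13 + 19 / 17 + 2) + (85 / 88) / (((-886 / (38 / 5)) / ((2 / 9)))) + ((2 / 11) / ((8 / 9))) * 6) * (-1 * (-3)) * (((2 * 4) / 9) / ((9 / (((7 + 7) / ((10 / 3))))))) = -122926634474 / 18754788195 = -6.55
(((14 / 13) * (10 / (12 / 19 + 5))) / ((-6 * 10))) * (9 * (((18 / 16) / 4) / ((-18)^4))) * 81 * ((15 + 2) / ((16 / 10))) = -11305 / 17092608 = -0.00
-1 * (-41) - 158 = -117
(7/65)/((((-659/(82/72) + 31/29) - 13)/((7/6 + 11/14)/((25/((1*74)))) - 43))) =23234249/3423137250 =0.01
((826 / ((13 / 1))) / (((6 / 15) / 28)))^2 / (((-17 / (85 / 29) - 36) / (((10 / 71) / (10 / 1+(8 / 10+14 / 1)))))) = -208947025000 / 77741521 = -2687.71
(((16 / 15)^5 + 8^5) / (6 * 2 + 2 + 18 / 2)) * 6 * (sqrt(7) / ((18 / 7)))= 174189740032 * sqrt(7) / 52396875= 8795.61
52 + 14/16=423/8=52.88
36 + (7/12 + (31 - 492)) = -5093/12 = -424.42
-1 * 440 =-440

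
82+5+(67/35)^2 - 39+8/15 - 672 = -2277773/3675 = -619.80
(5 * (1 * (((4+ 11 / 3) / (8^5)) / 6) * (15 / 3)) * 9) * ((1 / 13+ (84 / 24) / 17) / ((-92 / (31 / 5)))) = -19375 / 115867648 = -0.00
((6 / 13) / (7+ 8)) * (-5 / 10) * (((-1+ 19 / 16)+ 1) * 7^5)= -319333 / 1040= -307.05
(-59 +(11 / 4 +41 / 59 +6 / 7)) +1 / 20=-112848 / 2065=-54.65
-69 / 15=-23 / 5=-4.60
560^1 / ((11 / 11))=560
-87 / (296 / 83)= -7221 / 296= -24.40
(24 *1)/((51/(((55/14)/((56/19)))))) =0.63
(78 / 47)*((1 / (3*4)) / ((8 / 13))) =169 / 752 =0.22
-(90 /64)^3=-91125 /32768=-2.78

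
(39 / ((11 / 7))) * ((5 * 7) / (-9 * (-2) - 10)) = 9555 / 88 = 108.58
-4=-4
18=18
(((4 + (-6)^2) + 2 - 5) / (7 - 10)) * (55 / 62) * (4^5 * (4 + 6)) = -10419200 / 93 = -112034.41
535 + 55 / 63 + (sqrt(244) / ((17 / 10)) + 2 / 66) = 20 *sqrt(61) / 17 + 371381 / 693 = 545.09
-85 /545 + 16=1727 /109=15.84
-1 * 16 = -16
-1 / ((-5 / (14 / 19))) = 14 / 95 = 0.15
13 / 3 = 4.33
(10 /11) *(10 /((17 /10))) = 5.35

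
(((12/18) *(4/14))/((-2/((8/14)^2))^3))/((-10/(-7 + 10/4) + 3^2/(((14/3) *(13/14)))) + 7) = -39936/544361923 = -0.00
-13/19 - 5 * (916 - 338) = -54923/19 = -2890.68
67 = 67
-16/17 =-0.94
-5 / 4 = -1.25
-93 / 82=-1.13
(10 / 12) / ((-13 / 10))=-25 / 39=-0.64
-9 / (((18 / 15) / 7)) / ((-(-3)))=-35 / 2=-17.50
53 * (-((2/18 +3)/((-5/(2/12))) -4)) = 29362/135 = 217.50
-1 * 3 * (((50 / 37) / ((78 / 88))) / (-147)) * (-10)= -22000 / 70707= -0.31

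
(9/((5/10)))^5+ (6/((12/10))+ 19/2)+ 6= 3779177/2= 1889588.50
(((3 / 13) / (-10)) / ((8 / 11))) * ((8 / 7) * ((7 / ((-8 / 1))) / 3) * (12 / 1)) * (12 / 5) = 99 / 325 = 0.30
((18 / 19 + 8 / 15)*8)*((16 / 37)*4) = 216064 / 10545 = 20.49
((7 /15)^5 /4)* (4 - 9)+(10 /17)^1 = 5789281 /10327500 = 0.56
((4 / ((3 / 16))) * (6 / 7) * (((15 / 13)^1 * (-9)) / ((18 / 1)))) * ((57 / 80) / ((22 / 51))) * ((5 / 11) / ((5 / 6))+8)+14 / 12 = -9760211 / 66066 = -147.73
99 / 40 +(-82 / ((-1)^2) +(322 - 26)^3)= 1037370259 / 40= 25934256.48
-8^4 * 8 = -32768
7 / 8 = 0.88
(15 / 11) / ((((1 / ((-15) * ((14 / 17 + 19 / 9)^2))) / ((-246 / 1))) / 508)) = 209947281400 / 9537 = 22013975.19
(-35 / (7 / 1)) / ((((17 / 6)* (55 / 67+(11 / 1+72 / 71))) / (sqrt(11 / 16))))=-23785* sqrt(11) / 691968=-0.11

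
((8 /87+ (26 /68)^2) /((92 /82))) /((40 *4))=981991 /740209920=0.00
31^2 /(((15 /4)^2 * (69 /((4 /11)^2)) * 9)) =246016 /16906725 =0.01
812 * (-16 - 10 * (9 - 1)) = -77952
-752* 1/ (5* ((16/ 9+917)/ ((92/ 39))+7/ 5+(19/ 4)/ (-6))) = -138368/ 358883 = -0.39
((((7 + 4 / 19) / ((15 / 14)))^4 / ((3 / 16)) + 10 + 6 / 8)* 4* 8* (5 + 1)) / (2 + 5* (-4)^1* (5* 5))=-6935709877951112 / 1642777655625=-4221.94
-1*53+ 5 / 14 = -737 / 14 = -52.64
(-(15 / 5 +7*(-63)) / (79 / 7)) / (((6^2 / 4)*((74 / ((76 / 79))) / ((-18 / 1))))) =-1.01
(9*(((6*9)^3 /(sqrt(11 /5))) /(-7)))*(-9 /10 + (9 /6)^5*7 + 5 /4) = -216650781*sqrt(55) /220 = -7303296.34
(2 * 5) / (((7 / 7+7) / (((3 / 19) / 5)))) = 3 / 76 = 0.04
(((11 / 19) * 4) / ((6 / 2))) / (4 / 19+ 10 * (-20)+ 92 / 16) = -176 / 44241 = -0.00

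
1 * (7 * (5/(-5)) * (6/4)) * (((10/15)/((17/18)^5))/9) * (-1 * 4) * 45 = 264539520/1419857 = 186.31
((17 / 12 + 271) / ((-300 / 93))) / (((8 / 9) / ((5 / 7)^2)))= -48.47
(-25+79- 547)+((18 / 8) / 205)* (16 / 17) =-1718069 / 3485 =-492.99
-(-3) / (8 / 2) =3 / 4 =0.75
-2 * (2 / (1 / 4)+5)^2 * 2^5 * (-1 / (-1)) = -10816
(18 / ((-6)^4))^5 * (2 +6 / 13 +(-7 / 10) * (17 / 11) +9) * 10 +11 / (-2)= -1521812702725 / 276693221376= -5.50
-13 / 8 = -1.62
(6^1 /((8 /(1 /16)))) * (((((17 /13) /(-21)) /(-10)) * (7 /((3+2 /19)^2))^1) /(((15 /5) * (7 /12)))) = 6137 /50683360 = 0.00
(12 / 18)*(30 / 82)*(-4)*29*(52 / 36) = -15080 / 369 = -40.87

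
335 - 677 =-342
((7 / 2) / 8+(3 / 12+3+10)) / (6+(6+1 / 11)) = 2409 / 2128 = 1.13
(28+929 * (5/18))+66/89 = 459449/1602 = 286.80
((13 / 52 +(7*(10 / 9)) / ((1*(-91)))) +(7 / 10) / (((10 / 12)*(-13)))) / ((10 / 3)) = 1169 / 39000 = 0.03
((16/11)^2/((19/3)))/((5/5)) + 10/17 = 36046/39083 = 0.92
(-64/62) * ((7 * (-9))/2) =1008/31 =32.52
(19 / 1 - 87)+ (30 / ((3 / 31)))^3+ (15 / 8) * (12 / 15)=59581867 / 2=29790933.50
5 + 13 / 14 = 83 / 14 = 5.93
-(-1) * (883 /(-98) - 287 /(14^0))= -29009 /98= -296.01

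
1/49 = 0.02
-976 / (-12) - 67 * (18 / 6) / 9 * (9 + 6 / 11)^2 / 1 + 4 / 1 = -707699 / 363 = -1949.58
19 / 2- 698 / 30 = -413 / 30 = -13.77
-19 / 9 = -2.11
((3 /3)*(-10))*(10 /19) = -100 /19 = -5.26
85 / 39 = 2.18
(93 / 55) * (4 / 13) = 372 / 715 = 0.52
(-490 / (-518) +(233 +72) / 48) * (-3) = -12965 / 592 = -21.90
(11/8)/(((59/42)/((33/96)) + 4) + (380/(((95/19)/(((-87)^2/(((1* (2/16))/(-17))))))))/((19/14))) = -2541/106528876448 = -0.00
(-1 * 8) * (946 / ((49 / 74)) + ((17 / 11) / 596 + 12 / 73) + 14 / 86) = -2881929459022 / 252096229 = -11431.86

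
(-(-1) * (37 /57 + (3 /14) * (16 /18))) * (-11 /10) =-737 /798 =-0.92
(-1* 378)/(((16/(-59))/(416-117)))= 3334149/8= 416768.62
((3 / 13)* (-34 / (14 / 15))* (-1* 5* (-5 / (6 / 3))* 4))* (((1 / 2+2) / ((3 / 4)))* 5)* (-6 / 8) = 478125 / 91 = 5254.12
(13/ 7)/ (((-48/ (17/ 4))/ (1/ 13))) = -17/ 1344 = -0.01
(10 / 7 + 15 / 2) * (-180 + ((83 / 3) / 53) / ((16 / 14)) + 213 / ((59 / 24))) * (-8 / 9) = 871487125 / 1182006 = 737.30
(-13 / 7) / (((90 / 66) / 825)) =-7865 / 7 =-1123.57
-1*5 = -5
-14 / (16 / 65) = -455 / 8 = -56.88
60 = 60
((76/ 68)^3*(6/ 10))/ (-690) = -6859/ 5649950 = -0.00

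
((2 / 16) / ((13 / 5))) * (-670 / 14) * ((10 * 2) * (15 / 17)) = -125625 / 3094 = -40.60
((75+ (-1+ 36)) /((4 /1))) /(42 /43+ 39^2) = 473 /26178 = 0.02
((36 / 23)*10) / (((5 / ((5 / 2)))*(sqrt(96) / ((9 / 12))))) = 45*sqrt(6) / 184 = 0.60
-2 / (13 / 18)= -36 / 13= -2.77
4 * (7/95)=28/95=0.29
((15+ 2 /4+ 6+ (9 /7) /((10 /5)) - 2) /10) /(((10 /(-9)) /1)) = -1269 /700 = -1.81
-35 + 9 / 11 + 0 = -376 / 11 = -34.18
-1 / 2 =-0.50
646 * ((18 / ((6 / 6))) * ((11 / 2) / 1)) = 63954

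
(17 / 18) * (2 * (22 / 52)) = 187 / 234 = 0.80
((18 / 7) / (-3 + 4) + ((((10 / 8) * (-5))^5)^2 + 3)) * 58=19359589808986331 / 3670016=5275069593.43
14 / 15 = 0.93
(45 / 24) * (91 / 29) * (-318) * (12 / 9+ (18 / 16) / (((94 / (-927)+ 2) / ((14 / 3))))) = -1252451109 / 163328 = -7668.32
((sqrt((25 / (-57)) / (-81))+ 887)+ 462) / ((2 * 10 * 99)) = sqrt(57) / 203148+ 1349 / 1980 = 0.68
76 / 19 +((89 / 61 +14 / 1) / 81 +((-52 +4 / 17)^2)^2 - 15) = 2963090313070432 / 412677261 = 7180163.76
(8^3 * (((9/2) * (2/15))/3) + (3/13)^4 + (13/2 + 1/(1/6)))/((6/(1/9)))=10939133/5140980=2.13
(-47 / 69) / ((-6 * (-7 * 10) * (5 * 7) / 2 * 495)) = -0.00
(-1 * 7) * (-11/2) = 77/2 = 38.50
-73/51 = -1.43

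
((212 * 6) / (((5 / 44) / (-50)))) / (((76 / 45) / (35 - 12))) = -144817200 / 19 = -7621957.89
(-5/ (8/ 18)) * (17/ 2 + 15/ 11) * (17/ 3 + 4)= -94395/ 88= -1072.67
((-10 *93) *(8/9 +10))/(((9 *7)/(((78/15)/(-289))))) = 22568/7803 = 2.89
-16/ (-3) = 16/ 3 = 5.33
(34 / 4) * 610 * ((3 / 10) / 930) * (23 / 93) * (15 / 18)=23851 / 69192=0.34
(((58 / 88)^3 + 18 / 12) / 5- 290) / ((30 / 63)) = -518131467 / 851840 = -608.25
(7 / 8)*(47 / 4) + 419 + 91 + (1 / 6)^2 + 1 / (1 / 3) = 523.31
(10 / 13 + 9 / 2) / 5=137 / 130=1.05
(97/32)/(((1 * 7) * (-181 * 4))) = -97/162176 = -0.00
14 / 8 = 7 / 4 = 1.75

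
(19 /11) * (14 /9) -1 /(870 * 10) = 771367 /287100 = 2.69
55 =55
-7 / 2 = -3.50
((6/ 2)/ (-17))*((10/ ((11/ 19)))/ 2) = -285/ 187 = -1.52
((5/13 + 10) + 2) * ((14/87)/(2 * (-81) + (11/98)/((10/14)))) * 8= -1262240/12813099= -0.10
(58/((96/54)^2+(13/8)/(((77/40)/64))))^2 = 32715042129/31803728896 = 1.03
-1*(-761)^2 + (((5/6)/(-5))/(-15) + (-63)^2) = -51763679/90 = -575151.99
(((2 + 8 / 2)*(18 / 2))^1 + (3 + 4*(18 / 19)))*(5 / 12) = 1925 / 76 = 25.33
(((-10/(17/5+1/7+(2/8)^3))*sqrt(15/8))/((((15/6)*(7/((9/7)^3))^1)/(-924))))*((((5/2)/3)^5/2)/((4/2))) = 43.38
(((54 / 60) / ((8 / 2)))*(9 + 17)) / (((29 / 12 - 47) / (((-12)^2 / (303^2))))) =-5616 / 27287675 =-0.00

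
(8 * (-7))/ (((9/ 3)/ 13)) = -728/ 3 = -242.67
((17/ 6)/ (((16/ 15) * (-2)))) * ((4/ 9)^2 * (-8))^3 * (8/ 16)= 1392640/ 531441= 2.62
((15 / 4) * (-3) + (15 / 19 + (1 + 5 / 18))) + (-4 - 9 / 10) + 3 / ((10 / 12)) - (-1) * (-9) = -66631 / 3420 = -19.48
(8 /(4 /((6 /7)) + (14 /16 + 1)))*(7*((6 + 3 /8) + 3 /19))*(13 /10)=1084356 /14915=72.70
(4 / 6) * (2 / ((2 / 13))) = 26 / 3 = 8.67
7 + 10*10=107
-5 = -5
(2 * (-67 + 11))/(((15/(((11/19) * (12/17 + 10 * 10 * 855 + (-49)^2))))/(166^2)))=-50730963266368/4845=-10470787051.88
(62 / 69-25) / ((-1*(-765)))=-1663 / 52785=-0.03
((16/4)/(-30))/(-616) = 1/4620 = 0.00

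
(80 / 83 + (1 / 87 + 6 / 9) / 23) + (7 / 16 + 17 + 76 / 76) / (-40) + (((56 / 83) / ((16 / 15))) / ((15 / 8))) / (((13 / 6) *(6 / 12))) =233195075 / 276362112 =0.84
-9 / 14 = -0.64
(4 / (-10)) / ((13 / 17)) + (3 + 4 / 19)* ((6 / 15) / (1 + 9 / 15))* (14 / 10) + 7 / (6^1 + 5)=67217 / 54340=1.24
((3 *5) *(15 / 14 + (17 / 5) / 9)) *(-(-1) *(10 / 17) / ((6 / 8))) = 18260 / 1071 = 17.05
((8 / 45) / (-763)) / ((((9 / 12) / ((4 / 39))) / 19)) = -2432 / 4017195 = -0.00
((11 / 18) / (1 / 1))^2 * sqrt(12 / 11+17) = 1.59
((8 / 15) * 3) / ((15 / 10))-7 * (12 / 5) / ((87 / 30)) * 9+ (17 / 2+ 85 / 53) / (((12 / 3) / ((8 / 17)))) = -1150043 / 23055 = -49.88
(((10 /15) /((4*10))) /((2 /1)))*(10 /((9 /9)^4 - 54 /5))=-5 /588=-0.01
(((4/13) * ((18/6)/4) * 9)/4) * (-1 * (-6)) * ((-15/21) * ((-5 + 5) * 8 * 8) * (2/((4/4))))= 0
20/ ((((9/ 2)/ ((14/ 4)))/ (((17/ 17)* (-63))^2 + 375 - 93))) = 198380/ 3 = 66126.67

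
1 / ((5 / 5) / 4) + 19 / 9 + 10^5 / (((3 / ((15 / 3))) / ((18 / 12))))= 2250055 / 9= 250006.11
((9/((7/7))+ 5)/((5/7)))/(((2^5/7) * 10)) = 343/800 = 0.43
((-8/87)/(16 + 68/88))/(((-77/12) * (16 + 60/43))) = 688/14007609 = 0.00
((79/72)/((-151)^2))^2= 6241/2695086955584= 0.00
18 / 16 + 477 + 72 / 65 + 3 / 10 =249357 / 520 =479.53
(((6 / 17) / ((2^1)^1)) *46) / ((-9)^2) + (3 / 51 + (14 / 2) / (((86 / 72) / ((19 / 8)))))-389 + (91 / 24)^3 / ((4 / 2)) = -347.67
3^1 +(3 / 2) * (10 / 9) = 14 / 3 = 4.67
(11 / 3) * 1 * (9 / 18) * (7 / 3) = 77 / 18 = 4.28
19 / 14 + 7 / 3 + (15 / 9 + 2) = 103 / 14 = 7.36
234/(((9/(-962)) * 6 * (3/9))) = -12506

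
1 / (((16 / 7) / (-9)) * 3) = -21 / 16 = -1.31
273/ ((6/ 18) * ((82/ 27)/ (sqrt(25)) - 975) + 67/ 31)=-3427515/ 4050698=-0.85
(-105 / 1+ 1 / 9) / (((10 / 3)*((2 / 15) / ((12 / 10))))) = -1416 / 5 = -283.20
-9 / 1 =-9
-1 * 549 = -549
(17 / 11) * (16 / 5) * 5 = 272 / 11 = 24.73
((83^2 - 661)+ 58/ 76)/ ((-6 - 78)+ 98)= 236693/ 532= 444.91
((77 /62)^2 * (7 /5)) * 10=41503 /1922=21.59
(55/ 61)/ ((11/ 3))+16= 991/ 61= 16.25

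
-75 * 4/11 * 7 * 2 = -4200/11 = -381.82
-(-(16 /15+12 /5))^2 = -2704 /225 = -12.02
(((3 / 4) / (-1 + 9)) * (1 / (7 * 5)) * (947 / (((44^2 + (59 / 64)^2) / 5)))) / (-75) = -121216 / 1388333975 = -0.00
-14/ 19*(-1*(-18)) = -252/ 19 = -13.26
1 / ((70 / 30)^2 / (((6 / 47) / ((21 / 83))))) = 1494 / 16121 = 0.09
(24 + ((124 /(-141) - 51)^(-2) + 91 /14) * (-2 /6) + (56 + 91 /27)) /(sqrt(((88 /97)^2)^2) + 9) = 8.27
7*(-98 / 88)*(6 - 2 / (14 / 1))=-2009 / 44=-45.66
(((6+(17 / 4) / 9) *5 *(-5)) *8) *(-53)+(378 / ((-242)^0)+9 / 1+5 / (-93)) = 19248908 / 279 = 68992.50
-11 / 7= -1.57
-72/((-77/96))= 6912/77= 89.77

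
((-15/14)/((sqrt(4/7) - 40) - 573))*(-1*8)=-12260/876793 - 40*sqrt(7)/6137551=-0.01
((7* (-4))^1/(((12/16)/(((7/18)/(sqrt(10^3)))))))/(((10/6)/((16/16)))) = -0.28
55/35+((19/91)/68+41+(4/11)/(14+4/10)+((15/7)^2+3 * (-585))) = -1707.81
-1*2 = -2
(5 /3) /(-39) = -0.04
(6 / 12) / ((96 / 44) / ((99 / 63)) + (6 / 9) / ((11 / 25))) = 363 / 2108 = 0.17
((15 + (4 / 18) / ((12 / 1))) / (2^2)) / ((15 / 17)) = 13787 / 3240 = 4.26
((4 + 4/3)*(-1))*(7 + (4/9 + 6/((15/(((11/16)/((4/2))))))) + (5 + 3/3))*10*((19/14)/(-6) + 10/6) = -169037/162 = -1043.44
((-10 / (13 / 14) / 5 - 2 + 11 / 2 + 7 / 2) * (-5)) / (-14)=45 / 26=1.73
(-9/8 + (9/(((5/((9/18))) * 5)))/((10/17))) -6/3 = -2.82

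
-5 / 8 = -0.62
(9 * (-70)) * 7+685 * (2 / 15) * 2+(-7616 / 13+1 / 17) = -3191099 / 663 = -4813.12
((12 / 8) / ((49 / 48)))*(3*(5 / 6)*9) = 1620 / 49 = 33.06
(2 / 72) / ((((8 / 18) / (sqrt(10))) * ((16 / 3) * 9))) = sqrt(10) / 768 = 0.00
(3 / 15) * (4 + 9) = 13 / 5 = 2.60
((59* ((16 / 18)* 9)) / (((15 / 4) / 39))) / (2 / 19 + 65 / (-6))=-2798016 / 6115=-457.57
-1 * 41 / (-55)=41 / 55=0.75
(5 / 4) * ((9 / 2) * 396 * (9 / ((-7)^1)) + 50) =-19610 / 7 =-2801.43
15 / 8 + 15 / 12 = 25 / 8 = 3.12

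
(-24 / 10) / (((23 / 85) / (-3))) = 612 / 23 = 26.61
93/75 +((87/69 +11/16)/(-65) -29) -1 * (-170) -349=-24732081/119600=-206.79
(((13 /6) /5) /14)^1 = 13 /420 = 0.03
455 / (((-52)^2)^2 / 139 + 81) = 1807 / 209225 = 0.01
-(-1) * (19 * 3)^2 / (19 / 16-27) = -51984 / 413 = -125.87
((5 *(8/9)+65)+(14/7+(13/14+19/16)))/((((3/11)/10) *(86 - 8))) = 34.58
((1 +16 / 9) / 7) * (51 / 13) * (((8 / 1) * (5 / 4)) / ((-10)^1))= -425 / 273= -1.56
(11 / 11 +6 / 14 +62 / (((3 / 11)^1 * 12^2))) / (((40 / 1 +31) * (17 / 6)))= 0.01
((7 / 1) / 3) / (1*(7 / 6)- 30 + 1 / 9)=-42 / 517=-0.08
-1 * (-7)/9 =7/9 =0.78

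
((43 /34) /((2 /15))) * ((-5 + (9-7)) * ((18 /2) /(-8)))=17415 /544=32.01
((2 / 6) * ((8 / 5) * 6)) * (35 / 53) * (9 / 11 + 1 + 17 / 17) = 3472 / 583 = 5.96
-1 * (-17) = 17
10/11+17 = 197/11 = 17.91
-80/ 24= -10/ 3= -3.33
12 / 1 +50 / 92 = 12.54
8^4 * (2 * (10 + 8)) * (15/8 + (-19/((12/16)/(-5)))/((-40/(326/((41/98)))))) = -14906591232/41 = -363575395.90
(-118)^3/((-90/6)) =109535.47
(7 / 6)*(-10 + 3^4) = 497 / 6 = 82.83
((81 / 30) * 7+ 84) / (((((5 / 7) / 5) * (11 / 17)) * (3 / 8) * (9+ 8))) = 9604 / 55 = 174.62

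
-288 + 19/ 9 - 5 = -2618/ 9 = -290.89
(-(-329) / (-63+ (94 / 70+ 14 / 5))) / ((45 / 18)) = -2303 / 1030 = -2.24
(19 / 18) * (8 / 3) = 76 / 27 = 2.81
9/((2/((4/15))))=6/5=1.20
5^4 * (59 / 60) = 614.58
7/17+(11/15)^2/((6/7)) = 23849/22950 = 1.04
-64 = -64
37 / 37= 1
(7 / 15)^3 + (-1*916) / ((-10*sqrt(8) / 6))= 343 / 3375 + 687*sqrt(2) / 5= 194.41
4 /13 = 0.31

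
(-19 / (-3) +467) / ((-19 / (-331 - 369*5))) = 3089920 / 57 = 54209.12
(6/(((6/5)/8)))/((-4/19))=-190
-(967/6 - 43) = -709/6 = -118.17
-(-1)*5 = 5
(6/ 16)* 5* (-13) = -195/ 8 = -24.38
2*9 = 18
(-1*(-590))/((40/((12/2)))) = 177/2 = 88.50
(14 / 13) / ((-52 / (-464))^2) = 188384 / 2197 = 85.75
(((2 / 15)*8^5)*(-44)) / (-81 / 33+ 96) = -31719424 / 15435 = -2055.03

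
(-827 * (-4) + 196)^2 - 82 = 12277934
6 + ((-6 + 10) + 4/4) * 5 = 31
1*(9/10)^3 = 729/1000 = 0.73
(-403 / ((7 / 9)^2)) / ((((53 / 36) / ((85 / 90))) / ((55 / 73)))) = -61042410 / 189581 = -321.99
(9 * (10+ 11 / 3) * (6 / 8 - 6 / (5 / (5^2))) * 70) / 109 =-2310.48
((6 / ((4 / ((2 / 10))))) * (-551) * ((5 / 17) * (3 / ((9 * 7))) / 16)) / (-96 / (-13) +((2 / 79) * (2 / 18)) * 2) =-5092893 / 260116864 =-0.02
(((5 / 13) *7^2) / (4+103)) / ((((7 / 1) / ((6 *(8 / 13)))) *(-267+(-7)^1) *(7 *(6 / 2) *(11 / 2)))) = -80 / 27251081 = -0.00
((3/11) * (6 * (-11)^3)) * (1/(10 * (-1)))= 217.80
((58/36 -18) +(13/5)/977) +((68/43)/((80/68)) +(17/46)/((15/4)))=-1299527363/86962770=-14.94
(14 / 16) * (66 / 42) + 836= 6699 / 8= 837.38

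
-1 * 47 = -47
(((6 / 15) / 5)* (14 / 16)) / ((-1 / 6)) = -21 / 50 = -0.42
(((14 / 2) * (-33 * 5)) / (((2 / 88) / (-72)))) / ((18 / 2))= 406560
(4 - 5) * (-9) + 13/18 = 175/18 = 9.72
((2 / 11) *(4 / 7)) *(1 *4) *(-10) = -320 / 77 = -4.16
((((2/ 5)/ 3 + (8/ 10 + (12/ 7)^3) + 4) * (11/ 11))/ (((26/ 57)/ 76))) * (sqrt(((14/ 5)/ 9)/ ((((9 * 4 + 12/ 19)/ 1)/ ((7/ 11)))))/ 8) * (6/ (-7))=-9260011 * sqrt(90915)/ 213363150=-13.09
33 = 33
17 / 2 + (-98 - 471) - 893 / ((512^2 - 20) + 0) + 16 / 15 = -115769839 / 206940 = -559.44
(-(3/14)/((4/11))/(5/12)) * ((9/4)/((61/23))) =-20493/17080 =-1.20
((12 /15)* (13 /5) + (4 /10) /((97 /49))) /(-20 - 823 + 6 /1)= -5534 /2029725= -0.00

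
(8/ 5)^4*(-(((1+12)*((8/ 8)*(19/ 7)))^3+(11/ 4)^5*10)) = -63933157128/ 214375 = -298230.47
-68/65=-1.05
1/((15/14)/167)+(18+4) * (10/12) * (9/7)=18841/105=179.44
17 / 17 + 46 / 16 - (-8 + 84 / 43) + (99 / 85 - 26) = -436079 / 29240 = -14.91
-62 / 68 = -31 / 34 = -0.91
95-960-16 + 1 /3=-2642 /3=-880.67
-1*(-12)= 12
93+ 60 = 153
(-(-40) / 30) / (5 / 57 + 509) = 38 / 14509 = 0.00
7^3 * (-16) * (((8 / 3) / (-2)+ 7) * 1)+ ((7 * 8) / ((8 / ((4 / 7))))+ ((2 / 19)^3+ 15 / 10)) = -1279608133 / 41154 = -31093.17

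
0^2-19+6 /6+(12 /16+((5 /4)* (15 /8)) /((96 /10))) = -8707 /512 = -17.01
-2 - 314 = -316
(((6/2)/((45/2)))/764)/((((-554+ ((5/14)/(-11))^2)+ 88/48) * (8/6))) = -0.00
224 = 224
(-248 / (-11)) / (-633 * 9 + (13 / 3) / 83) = -15438 / 3900985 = -0.00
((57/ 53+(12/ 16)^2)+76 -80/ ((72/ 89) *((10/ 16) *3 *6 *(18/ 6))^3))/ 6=12.94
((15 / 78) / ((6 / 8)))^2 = 100 / 1521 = 0.07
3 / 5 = 0.60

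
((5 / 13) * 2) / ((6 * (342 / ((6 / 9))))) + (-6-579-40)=-12504370 / 20007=-625.00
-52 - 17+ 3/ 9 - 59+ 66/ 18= -124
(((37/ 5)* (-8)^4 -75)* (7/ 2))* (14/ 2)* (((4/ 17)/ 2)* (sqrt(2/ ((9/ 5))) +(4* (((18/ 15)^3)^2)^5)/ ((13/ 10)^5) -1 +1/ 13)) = 7407673* sqrt(10)/ 255 +16066285226138666965027902604788/ 723506510257720947265625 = 22298000.96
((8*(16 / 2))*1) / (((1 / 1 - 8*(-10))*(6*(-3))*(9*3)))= -32 / 19683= -0.00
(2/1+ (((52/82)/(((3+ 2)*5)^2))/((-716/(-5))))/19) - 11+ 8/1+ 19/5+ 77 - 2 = 2712127463/34860250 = 77.80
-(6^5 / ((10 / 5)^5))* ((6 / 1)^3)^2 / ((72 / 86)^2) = -16175052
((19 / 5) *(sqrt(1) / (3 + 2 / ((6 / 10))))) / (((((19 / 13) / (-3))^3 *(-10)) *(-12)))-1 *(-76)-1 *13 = 62.96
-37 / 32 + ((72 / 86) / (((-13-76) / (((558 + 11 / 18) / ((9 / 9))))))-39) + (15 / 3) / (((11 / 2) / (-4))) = -66071925 / 1347104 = -49.05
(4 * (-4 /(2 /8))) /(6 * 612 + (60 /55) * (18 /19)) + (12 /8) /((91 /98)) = 996691 /623727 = 1.60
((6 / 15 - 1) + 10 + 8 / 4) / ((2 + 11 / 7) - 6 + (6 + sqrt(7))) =665 / 94 - 931* sqrt(7) / 470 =1.83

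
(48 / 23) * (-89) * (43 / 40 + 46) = -1005522 / 115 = -8743.67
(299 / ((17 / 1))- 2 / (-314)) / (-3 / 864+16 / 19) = 256965120 / 12248041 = 20.98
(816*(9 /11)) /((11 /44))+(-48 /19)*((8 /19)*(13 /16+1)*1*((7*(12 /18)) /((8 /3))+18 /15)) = 52910754 /19855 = 2664.86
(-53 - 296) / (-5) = 349 / 5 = 69.80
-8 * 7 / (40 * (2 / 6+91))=-21 / 1370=-0.02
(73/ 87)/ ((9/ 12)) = 292/ 261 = 1.12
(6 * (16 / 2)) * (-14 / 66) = -112 / 11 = -10.18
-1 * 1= -1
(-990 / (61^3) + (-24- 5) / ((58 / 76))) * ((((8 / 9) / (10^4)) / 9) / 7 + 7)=-3056934338662 / 11490913125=-266.03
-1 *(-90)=90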